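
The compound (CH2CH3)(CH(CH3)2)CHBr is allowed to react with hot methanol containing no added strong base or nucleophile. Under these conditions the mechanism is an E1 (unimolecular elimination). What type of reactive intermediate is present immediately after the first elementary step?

secondary carbocation

Step 1: The C–Br bond breaks with both electrons going to the bromide; Br⁻ leaves and a secondary carbocation remains.
After step 1 the species present is a secondary carbocation.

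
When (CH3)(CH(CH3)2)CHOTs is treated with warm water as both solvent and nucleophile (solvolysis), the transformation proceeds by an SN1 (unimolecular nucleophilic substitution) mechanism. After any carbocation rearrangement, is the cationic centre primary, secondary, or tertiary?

Step 1: The C–O bond breaks with both electrons going to the tosylate; TsO⁻ leaves and a secondary carbocation remains.
Step 2: A 1,2-hydride shift from the adjacent isopropyl carbon moves the positive charge from the secondary centre to an adjacent carbon, generating a more stable tertiary carbocation.
The cation rearranges from secondary to tertiary via a 1,2-hydride shift from the adjacent isopropyl carbon; the tertiary cation is what reacts next.

tertiary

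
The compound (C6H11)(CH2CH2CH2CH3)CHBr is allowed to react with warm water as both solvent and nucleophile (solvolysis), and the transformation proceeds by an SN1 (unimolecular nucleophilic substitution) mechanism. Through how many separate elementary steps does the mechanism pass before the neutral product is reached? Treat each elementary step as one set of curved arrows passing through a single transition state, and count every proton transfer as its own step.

Step 1: The C–Br bond breaks with both electrons going to the bromide; Br⁻ leaves and a secondary carbocation remains.
Step 2: Carbocation rearrangement: a 1,2-hydride shift from the adjacent cyclohexyl carbon converts the initially-formed secondary cation into the more stable tertiary cation.
Step 3: A lone pair on the oxygen of H2O attacks the carbocation, forming a new C–O σ-bond and an oxonium ion.
Step 4: A second solvent molecule removes the proton on oxygen, giving the neutral alcohol product.
Total: 4 elementary steps.

4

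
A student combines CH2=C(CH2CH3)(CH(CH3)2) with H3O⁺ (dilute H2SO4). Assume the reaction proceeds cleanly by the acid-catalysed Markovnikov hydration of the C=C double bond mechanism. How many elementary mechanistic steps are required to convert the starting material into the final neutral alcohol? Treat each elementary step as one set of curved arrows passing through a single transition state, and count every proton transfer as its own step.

3

Step 1: Electrophilic addition begins with the π(C=C) electrons forming a bond to the proton of H3O⁺. Following Markovnikov's rule, the resulting cation is tertiary. H2O is released.
(No 1,2-shift: no single shift to an adjacent carbon would give a more stable cation.)
Step 2: A lone pair on the oxygen of H2O attacks the carbocation, forming a C–O bond and an oxonium ion (a protonated alcohol).
Step 3: H2O removes a proton from the oxonium oxygen, regenerating H3O⁺ and giving the neutral alcohol.
Total: 3 elementary steps.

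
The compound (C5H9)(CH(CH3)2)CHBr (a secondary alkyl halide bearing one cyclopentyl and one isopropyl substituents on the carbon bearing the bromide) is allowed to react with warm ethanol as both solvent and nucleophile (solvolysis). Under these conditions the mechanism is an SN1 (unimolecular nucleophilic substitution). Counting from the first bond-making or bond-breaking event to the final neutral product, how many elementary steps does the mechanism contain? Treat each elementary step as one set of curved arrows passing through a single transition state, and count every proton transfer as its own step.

4

Step 1: Unassisted departure of Br⁻ (taking the C–Br bonding pair) generates a secondary carbocation.
Step 2: Carbocation rearrangement: a 1,2-hydride shift from the adjacent cyclopentyl carbon converts the initially-formed secondary cation into the more stable tertiary cation.
Step 3: Nucleophilic capture: the oxygen of CH3CH2OH bonds to the cationic carbon, producing an oxonium-ion intermediate.
Step 4: Deprotonation of the oxonium oxygen by solvent ethanol yields the neutral ether.
Total: 4 elementary steps.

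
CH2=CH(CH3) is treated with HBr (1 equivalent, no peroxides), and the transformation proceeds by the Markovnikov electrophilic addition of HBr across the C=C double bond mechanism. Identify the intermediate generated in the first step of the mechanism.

Step 1: The π electrons of the C=C bond attack a proton of HBr; Markovnikov addition places the new C–H on the less-substituted alkene carbon, so the positive charge ends up on the more-substituted carbon — a secondary carbocation. The H–Br bond breaks heterolytically, releasing Br⁻.
After step 1 the species present is a secondary carbocation.

secondary carbocation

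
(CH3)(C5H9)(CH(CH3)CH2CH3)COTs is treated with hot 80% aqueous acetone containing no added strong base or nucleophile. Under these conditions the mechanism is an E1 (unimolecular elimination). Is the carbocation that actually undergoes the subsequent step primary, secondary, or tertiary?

Step 1: The C–O bond breaks with both electrons going to the tosylate; TsO⁻ leaves and a tertiary carbocation remains.
No single 1,2-shift to an adjacent carbon would give a more-substituted cation, so no rearrangement occurs.

tertiary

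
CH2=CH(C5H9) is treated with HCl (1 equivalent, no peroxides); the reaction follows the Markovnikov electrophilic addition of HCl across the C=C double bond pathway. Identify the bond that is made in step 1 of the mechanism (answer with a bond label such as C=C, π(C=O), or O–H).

Step 1: The π electrons of the C=C bond attack a proton of HCl; Markovnikov addition places the new C–H on the less-substituted alkene carbon, so the positive charge ends up on the more-substituted carbon — a secondary carbocation. The H–Cl bond breaks heterolytically, releasing Cl⁻.
The bond formed in this step is the C–H bond.

C–H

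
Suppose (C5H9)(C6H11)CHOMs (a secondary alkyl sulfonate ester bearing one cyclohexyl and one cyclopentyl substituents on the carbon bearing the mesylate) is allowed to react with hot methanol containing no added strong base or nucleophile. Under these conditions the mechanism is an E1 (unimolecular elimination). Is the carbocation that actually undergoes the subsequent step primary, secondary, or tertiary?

tertiary

Step 1: Unassisted departure of MsO⁻ (taking the C–O bonding pair) generates a secondary carbocation.
Step 2: A hydride (H with its bonding pair) migrates from the adjacent cyclohexyl carbon to the cationic centre — a 1,2-hydride shift — upgrading the secondary cation to a tertiary one.
The cation rearranges from secondary to tertiary via a 1,2-hydride shift from the adjacent cyclohexyl carbon; the tertiary cation is what reacts next.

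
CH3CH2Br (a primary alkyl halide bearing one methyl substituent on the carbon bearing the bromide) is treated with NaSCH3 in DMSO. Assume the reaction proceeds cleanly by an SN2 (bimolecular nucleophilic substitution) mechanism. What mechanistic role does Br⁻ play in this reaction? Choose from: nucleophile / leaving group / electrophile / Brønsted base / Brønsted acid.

Step 1: Backside attack by CH3S⁻ on the carbon bearing the bromide: the new C–S bond forms as the C–Br bond breaks, with Walden inversion at carbon.
Br⁻ departs with both electrons of the breaking σ-bond — that is the definition of a leaving group.

leaving group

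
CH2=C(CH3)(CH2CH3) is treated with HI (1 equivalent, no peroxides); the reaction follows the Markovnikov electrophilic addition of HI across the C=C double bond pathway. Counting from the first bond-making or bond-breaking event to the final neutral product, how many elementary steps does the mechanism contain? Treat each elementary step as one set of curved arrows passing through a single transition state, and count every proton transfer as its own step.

Step 1: Electrophilic addition begins with the π(C=C) electrons forming a bond to the proton of HI. Following Markovnikov's rule, the resulting cation is tertiary. The H–I bond breaks heterolytically, releasing I⁻.
(No 1,2-shift: no single shift to an adjacent carbon would give a more stable cation.)
Step 2: I⁻ captures the cation: a lone pair on I⁻ fills the empty p orbital, producing the alkyl halide product.
Total: 2 elementary steps.

2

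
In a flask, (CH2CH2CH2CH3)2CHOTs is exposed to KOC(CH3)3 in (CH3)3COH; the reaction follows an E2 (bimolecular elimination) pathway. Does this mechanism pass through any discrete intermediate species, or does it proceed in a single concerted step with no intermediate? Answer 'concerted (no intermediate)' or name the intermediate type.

Concerted anti-periplanar elimination: (CH3)3CO⁻ abstracts a β-H while TsO⁻ leaves, and the C–H electrons become the new C=C π bond — all in a single transition state.
All bond changes occur in one transition state; no discrete intermediate is formed.

concerted (no intermediate)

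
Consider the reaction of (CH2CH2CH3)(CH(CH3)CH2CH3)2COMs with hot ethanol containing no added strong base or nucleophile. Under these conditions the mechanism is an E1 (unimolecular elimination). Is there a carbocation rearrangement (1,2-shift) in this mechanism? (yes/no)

no

The first-formed carbocation is tertiary.
No single 1,2-shift to an adjacent carbon would produce a more-substituted cation than the one already present, so no rearrangement occurs.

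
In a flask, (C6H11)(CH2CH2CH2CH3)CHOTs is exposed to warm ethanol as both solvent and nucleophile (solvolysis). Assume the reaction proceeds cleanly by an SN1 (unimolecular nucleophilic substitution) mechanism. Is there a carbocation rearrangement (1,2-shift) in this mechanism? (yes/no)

The first-formed carbocation is secondary.
The adjacent cyclohexyl carbon already bears 2 other carbon substituents and has a hydrogen to migrate; after a 1,2-hydride shift from that carbon the positive charge sits on a tertiary centre.
Tertiary is more stable than secondary, so the shift occurs.

yes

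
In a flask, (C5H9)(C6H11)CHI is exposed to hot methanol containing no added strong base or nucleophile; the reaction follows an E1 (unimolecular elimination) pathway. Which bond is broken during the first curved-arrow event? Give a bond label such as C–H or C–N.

C–I

Step 1: The C–I bond breaks with both electrons going to the iodide; I⁻ leaves and a secondary carbocation remains.
The bond broken in this step is the C–I bond.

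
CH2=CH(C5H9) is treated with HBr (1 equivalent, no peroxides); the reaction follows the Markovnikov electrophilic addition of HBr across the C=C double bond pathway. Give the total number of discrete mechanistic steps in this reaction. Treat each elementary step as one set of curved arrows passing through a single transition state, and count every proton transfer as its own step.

Step 1: Protonation of the alkene by HBr: the π bond acts as the nucleophile and picks up H⁺, giving the more stable (Markovnikov) secondary carbocation. The H–Br bond breaks heterolytically, releasing Br⁻.
Step 2: A hydride (H with its bonding pair) migrates from the adjacent cyclopentyl carbon to the cationic centre — a 1,2-hydride shift — upgrading the secondary cation to a tertiary one.
Step 3: The Br⁻ anion donates a lone pair to the carbocation, forming the new C–Br σ-bond and giving the neutral alkyl halide.
Total: 3 elementary steps.

3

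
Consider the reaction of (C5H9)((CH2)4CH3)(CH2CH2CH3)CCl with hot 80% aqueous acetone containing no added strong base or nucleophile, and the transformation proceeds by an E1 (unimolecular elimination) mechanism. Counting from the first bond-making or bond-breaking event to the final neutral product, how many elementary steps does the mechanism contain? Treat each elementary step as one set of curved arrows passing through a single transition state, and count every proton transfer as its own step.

Step 1: The C–Cl bond breaks with both electrons going to the chloride; Cl⁻ leaves and a tertiary carbocation remains.
(No 1,2-shift: no single shift to an adjacent carbon would give a more stable cation.)
Step 2: A water molecule (solvent) deprotonates a β-carbon; as the C–H bond breaks, those electrons form the new alkene π bond.
Total: 2 elementary steps.

2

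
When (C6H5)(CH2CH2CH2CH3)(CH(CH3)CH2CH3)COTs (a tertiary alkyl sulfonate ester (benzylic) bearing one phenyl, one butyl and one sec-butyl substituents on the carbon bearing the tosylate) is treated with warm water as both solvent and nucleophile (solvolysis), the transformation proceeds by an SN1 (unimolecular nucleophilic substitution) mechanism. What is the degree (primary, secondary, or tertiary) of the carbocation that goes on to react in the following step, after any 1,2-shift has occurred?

Step 1: Rate-determining heterolysis of the C–O bond gives TsO⁻ and a tertiary carbocation.
No single 1,2-shift to an adjacent carbon would give a more-substituted cation, so no rearrangement occurs.

tertiary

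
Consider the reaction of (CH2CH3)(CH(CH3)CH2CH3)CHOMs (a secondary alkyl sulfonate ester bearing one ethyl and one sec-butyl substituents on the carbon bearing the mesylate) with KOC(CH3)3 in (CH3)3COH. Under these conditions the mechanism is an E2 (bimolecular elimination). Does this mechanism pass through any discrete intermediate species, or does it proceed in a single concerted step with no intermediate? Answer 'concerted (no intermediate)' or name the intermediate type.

concerted (no intermediate)

The strong base (CH3)3CO⁻ removes a β-hydrogen; in the same concerted event the electrons of the breaking C–H bond form the new π(C=C) bond and the C–O σ-bond breaks, expelling MsO⁻. Anti-periplanar geometry; one transition state.
All bond changes occur in one transition state; no discrete intermediate is formed.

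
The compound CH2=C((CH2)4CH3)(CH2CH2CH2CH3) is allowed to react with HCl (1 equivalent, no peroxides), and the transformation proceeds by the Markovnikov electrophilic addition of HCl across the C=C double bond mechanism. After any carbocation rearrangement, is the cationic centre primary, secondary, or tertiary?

tertiary

Step 1: The π electrons of the C=C bond attack a proton of HCl; Markovnikov addition places the new C–H on the less-substituted alkene carbon, so the positive charge ends up on the more-substituted carbon — a tertiary carbocation. The H–Cl bond breaks heterolytically, releasing Cl⁻.
No single 1,2-shift to an adjacent carbon would give a more-substituted cation, so no rearrangement occurs.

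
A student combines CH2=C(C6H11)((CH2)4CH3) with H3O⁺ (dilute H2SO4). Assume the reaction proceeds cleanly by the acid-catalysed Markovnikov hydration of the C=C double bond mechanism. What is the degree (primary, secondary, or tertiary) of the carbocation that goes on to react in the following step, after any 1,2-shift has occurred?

Step 1: The π electrons of the C=C bond attack a proton of H3O⁺; Markovnikov addition places the new C–H on the less-substituted alkene carbon, so the positive charge ends up on the more-substituted carbon — a tertiary carbocation. H2O is released.
No single 1,2-shift to an adjacent carbon would give a more-substituted cation, so no rearrangement occurs.

tertiary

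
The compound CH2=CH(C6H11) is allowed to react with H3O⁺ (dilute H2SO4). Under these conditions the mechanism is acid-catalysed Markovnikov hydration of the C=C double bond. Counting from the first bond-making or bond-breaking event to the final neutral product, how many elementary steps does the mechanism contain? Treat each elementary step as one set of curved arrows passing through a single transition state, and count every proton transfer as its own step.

4

Step 1: The π electrons of the C=C bond attack a proton of H3O⁺; Markovnikov addition places the new C–H on the less-substituted alkene carbon, so the positive charge ends up on the more-substituted carbon — a secondary carbocation. H2O is released.
Step 2: A hydride (H with its bonding pair) migrates from the adjacent cyclohexyl carbon to the cationic centre — a 1,2-hydride shift — upgrading the secondary cation to a tertiary one.
Step 3: A lone pair on the oxygen of H2O attacks the carbocation, forming a C–O bond and an oxonium ion (a protonated alcohol).
Step 4: H2O removes a proton from the oxonium oxygen, regenerating H3O⁺ and giving the neutral alcohol.
Total: 4 elementary steps.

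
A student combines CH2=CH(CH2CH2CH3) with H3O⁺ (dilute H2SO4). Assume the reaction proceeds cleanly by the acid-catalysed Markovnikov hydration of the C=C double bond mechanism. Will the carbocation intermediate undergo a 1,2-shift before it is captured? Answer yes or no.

The first-formed carbocation is secondary.
No single 1,2-shift to an adjacent carbon would produce a more-substituted cation than the one already present, so no rearrangement occurs.

no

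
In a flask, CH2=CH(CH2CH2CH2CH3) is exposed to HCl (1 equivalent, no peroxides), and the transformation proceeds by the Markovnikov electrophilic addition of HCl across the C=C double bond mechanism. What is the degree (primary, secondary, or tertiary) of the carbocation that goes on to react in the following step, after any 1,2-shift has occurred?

secondary

Step 1: Electrophilic addition begins with the π(C=C) electrons forming a bond to the proton of HCl. Following Markovnikov's rule, the resulting cation is secondary. The H–Cl bond breaks heterolytically, releasing Cl⁻.
No single 1,2-shift to an adjacent carbon would give a more-substituted cation, so no rearrangement occurs.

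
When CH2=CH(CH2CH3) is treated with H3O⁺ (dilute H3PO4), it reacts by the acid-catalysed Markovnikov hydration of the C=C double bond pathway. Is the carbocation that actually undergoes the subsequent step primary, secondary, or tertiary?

secondary

Step 1: Electrophilic addition begins with the π(C=C) electrons forming a bond to the proton of H3O⁺. Following Markovnikov's rule, the resulting cation is secondary. H2O is released.
No single 1,2-shift to an adjacent carbon would give a more-substituted cation, so no rearrangement occurs.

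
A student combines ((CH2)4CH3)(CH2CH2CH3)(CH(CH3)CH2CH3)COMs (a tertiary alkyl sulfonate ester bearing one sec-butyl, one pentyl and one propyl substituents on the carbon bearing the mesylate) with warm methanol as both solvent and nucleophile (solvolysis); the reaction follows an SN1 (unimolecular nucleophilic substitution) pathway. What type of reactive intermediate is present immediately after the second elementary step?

Step 1: Rate-determining heterolysis of the C–O bond gives MsO⁻ and a tertiary carbocation.
Step 2: A lone pair on the oxygen of CH3OH attacks the carbocation, forming a new C–O σ-bond and an oxonium ion.
After step 2 the species present is an oxonium ion.

oxonium ion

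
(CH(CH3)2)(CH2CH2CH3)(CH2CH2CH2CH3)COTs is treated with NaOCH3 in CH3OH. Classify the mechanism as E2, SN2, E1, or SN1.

Conditions: a strong base with a tertiary substrate bearing a β-hydrogen.
These conditions are the textbook signature of the E2 pathway.
A strong (often hindered) base removes a β-H in concert with loss of the leaving group — bimolecular elimination.

E2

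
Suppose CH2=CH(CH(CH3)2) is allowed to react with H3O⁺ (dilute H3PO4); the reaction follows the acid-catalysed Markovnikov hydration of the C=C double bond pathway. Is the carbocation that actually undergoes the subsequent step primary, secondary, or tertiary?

Step 1: Protonation of the alkene by H3O⁺: the π bond acts as the nucleophile and picks up H⁺, giving the more stable (Markovnikov) secondary carbocation. H2O is released.
Step 2: Carbocation rearrangement: a 1,2-hydride shift from the adjacent isopropyl carbon converts the initially-formed secondary cation into the more stable tertiary cation.
The cation rearranges from secondary to tertiary via a 1,2-hydride shift from the adjacent isopropyl carbon; the tertiary cation is what reacts next.

tertiary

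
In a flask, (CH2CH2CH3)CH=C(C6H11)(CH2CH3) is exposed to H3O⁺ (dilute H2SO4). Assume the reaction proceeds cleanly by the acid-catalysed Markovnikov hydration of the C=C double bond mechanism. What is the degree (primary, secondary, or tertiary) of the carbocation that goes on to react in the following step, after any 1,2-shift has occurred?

Step 1: Electrophilic addition begins with the π(C=C) electrons forming a bond to the proton of H3O⁺. Following Markovnikov's rule, the resulting cation is tertiary. H2O is released.
No single 1,2-shift to an adjacent carbon would give a more-substituted cation, so no rearrangement occurs.

tertiary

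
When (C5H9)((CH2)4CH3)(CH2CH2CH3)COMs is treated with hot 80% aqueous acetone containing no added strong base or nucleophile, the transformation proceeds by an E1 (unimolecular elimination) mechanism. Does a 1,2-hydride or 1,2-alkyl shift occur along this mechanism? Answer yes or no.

The first-formed carbocation is tertiary.
No single 1,2-shift to an adjacent carbon would produce a more-substituted cation than the one already present, so no rearrangement occurs.

no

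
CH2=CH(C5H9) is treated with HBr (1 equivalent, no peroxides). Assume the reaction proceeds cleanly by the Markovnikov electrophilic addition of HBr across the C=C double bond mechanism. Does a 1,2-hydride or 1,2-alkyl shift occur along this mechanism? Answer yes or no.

The first-formed carbocation is secondary.
The adjacent cyclopentyl carbon already bears 2 other carbon substituents and has a hydrogen to migrate; after a 1,2-hydride shift from that carbon the positive charge sits on a tertiary centre.
Tertiary is more stable than secondary, so the shift occurs.

yes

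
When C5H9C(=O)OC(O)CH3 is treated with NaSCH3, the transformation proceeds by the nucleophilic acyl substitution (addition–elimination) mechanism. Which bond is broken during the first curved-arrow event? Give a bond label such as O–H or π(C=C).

Step 1: Nucleophilic addition of CH3S⁻ to the acyl carbon breaks the π(C=O) bond and yields a tetrahedral, anionic intermediate.
The bond broken in this step is the π(C=O) bond.

π(C=O)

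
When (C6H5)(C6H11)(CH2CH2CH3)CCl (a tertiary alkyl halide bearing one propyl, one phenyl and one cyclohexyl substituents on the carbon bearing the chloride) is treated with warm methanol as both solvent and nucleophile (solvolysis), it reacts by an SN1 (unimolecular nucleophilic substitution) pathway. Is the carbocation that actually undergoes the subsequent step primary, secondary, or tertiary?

Step 1: Rate-determining heterolysis of the C–Cl bond gives Cl⁻ and a tertiary carbocation.
No single 1,2-shift to an adjacent carbon would give a more-substituted cation, so no rearrangement occurs.

tertiary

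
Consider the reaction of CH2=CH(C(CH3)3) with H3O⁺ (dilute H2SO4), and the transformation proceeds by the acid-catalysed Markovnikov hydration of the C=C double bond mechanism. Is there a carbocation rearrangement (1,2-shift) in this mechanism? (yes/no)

yes

The first-formed carbocation is secondary.
The adjacent tert-butyl carbon has no hydrogen but bears methyl groups; migration of one methyl with its bonding pair (a 1,2-methyl shift) places the charge on a tertiary centre.
Tertiary is more stable than secondary, so the shift occurs.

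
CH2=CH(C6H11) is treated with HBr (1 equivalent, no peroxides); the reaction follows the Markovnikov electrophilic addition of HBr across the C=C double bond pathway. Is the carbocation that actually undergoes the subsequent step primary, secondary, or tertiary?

Step 1: Electrophilic addition begins with the π(C=C) electrons forming a bond to the proton of HBr. Following Markovnikov's rule, the resulting cation is secondary. The H–Br bond breaks heterolytically, releasing Br⁻.
Step 2: A hydride (H with its bonding pair) migrates from the adjacent cyclohexyl carbon to the cationic centre — a 1,2-hydride shift — upgrading the secondary cation to a tertiary one.
The cation rearranges from secondary to tertiary via a 1,2-hydride shift from the adjacent cyclohexyl carbon; the tertiary cation is what reacts next.

tertiary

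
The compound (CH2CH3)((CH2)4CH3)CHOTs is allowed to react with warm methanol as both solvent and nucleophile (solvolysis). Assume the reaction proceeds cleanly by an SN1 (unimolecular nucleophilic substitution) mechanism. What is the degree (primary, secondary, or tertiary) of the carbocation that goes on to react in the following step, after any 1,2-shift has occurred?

secondary

Step 1: The C–O bond breaks with both electrons going to the tosylate; TsO⁻ leaves and a secondary carbocation remains.
No single 1,2-shift to an adjacent carbon would give a more-substituted cation, so no rearrangement occurs.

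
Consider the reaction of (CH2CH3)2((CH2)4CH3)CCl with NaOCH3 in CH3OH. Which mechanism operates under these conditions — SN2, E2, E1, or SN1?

E2

Conditions: a strong base with a tertiary substrate bearing a β-hydrogen.
These conditions are the textbook signature of the E2 pathway.
A strong (often hindered) base removes a β-H in concert with loss of the leaving group — bimolecular elimination.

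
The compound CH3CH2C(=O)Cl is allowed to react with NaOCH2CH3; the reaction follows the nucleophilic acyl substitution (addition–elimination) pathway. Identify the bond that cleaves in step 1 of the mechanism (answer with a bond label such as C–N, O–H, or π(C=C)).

π(C=O)

Step 1: Nucleophilic addition of CH3CH2O⁻ to the acyl carbon breaks the π(C=O) bond and yields a tetrahedral, anionic intermediate.
The bond broken in this step is the π(C=O) bond.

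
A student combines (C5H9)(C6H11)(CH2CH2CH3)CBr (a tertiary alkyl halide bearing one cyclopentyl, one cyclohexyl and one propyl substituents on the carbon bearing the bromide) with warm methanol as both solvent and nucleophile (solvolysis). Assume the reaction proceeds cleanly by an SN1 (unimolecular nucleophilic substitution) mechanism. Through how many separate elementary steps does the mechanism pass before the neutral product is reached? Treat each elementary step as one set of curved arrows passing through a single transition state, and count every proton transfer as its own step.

3

Step 1: Ionisation: the C–Br σ-bond cleaves heterolytically; both bonding electrons depart with Br⁻, leaving a tertiary carbocation at the α-carbon.
(No 1,2-shift: no single shift to an adjacent carbon would give a more stable cation.)
Step 2: Nucleophilic capture: the oxygen of CH3OH bonds to the cationic carbon, producing an oxonium-ion intermediate.
Step 3: Proton transfer from the O–H of the oxonium ion to a solvent molecule delivers the neutral ether.
Total: 3 elementary steps.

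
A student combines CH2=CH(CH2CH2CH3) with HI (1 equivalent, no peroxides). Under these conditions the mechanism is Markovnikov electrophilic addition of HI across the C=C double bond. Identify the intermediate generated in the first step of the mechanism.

Step 1: Protonation of the alkene by HI: the π bond acts as the nucleophile and picks up H⁺, giving the more stable (Markovnikov) secondary carbocation. The H–I bond breaks heterolytically, releasing I⁻.
After step 1 the species present is a secondary carbocation.

secondary carbocation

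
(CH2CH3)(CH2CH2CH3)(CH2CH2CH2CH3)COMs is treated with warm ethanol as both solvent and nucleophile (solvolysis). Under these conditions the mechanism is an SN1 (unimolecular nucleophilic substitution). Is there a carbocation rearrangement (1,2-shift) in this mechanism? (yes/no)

no

The first-formed carbocation is tertiary.
No single 1,2-shift to an adjacent carbon would produce a more-substituted cation than the one already present, so no rearrangement occurs.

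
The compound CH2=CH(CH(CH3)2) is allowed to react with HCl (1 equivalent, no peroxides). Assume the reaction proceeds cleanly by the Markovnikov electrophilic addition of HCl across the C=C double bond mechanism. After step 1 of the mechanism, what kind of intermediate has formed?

secondary carbocation

Step 1: Electrophilic addition begins with the π(C=C) electrons forming a bond to the proton of HCl. Following Markovnikov's rule, the resulting cation is secondary. The H–Cl bond breaks heterolytically, releasing Cl⁻.
After step 1 the species present is a secondary carbocation.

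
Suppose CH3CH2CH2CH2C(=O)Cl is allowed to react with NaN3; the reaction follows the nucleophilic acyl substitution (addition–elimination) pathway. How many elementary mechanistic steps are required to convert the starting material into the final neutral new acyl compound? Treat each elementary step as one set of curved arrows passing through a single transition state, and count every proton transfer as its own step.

2

Step 1: A lone pair on the N of N3⁻ attacks the electrophilic acyl carbon; the π(C=O) electrons move onto oxygen, giving a tetrahedral intermediate.
Step 2: An oxygen lone pair re-forms the C=O π bond as the C–Cl σ-bond breaks; Cl⁻ is expelled.
Total: 2 elementary steps.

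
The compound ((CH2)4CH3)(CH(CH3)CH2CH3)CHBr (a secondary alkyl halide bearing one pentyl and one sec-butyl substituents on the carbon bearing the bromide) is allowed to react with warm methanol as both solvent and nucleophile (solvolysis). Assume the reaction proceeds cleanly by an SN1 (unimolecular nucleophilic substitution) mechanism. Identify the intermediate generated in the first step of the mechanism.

secondary carbocation

Step 1: The C–Br bond breaks with both electrons going to the bromide; Br⁻ leaves and a secondary carbocation remains.
After step 1 the species present is a secondary carbocation.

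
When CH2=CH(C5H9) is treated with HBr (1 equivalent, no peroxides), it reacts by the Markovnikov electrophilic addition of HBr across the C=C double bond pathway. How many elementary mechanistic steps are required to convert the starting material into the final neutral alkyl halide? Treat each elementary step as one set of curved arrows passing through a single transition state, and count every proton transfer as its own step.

3

Step 1: Electrophilic addition begins with the π(C=C) electrons forming a bond to the proton of HBr. Following Markovnikov's rule, the resulting cation is secondary. The H–Br bond breaks heterolytically, releasing Br⁻.
Step 2: A 1,2-hydride shift from the adjacent cyclopentyl carbon moves the positive charge from the secondary centre to an adjacent carbon, generating a more stable tertiary carbocation.
Step 3: The Br⁻ anion donates a lone pair to the carbocation, forming the new C–Br σ-bond and giving the neutral alkyl halide.
Total: 3 elementary steps.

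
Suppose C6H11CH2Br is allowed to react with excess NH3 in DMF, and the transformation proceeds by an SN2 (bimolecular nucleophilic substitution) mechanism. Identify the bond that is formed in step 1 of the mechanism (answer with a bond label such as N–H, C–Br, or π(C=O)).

Step 1: A lone pair on the N of NH3 attacks the α-carbon from the back side while the C–Br bond breaks; both bonding electrons leave with Br⁻. The product of this concerted step is an alkylammonium ion.
The bond formed in this step is the C–N bond.

C–N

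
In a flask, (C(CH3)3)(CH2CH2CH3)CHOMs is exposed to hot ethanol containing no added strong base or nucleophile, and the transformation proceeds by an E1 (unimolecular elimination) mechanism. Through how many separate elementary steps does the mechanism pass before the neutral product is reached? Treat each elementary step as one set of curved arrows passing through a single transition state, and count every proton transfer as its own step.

Step 1: The C–O bond breaks with both electrons going to the mesylate; MsO⁻ leaves and a secondary carbocation remains.
Step 2: A methyl group with its bonding pair migrates from the adjacent tert-butyl carbon to the cationic centre — a 1,2-methyl shift — upgrading the secondary cation to a tertiary one.
Step 3: An ethanol molecule (solvent) deprotonates a β-carbon; as the C–H bond breaks, those electrons form the new alkene π bond.
Total: 3 elementary steps.

3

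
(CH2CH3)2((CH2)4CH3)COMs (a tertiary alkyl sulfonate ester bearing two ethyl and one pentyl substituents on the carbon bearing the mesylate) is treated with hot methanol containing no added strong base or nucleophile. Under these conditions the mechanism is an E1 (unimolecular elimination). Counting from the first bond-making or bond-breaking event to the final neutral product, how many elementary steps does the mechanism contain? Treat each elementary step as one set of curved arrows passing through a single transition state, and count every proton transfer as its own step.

2

Step 1: The C–O bond breaks with both electrons going to the mesylate; MsO⁻ leaves and a tertiary carbocation remains.
(No 1,2-shift: no single shift to an adjacent carbon would give a more stable cation.)
Step 2: Loss of a β-proton to a methanol molecule of the solvent: the C–H bonding pair collapses toward the cationic carbon to form the C=C π bond, yielding the alkene.
Total: 2 elementary steps.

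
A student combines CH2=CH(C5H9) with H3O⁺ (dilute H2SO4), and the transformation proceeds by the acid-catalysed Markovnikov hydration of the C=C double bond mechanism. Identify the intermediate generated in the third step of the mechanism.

Step 1: Electrophilic addition begins with the π(C=C) electrons forming a bond to the proton of H3O⁺. Following Markovnikov's rule, the resulting cation is secondary. H2O is released.
Step 2: Carbocation rearrangement: a 1,2-hydride shift from the adjacent cyclopentyl carbon converts the initially-formed secondary cation into the more stable tertiary cation.
Step 3: A lone pair on the oxygen of H2O attacks the carbocation, forming a C–O bond and an oxonium ion (a protonated alcohol).
After step 3 the species present is an oxonium ion.

oxonium ion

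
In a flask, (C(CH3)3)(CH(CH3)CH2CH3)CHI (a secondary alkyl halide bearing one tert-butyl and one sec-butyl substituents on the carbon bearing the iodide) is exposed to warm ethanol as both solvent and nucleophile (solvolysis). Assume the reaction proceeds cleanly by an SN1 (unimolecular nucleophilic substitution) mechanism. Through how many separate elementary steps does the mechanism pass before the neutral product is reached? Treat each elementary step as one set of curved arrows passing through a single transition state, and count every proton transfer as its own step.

4

Step 1: The C–I bond breaks with both electrons going to the iodide; I⁻ leaves and a secondary carbocation remains.
Step 2: A hydride (H with its bonding pair) migrates from the adjacent sec-butyl carbon to the cationic centre — a 1,2-hydride shift — upgrading the secondary cation to a tertiary one.
Step 3: CH3CH2OH donates an oxygen lone pair into the empty p orbital of the cation, giving a protonated ether (an oxonium ion).
Step 4: Proton transfer from the O–H of the oxonium ion to a solvent molecule delivers the neutral ether.
Total: 4 elementary steps.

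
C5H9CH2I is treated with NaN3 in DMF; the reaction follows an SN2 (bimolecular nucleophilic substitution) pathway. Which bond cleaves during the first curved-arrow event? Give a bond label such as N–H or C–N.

C–I

Step 1: The azide nucleophile donates a lone pair from N to the α-carbon in a backside attack; simultaneously the C–I σ-bond breaks and both of its electrons leave with I⁻. One concerted step with inversion of configuration.
The bond broken in this step is the C–I bond.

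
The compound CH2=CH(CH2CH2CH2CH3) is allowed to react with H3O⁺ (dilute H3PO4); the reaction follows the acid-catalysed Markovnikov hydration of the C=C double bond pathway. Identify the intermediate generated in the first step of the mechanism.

secondary carbocation

Step 1: Electrophilic addition begins with the π(C=C) electrons forming a bond to the proton of H3O⁺. Following Markovnikov's rule, the resulting cation is secondary. H2O is released.
After step 1 the species present is a secondary carbocation.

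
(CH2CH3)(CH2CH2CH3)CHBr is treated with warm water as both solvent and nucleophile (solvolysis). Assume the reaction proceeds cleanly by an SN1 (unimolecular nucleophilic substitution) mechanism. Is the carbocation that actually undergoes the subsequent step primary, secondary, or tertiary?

Step 1: Rate-determining heterolysis of the C–Br bond gives Br⁻ and a secondary carbocation.
No single 1,2-shift to an adjacent carbon would give a more-substituted cation, so no rearrangement occurs.

secondary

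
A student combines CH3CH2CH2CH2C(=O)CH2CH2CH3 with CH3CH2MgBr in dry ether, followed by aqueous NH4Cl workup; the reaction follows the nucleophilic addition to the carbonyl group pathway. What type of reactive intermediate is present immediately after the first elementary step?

tetrahedral alkoxide intermediate

Step 1: Nucleophilic addition: the carbanion-like carbon of CH3CH2MgBr adds to the carbonyl carbon, pushing the π(C=O) electron pair onto oxygen and giving a tetrahedral alkoxide.
After step 1 the species present is a tetrahedral alkoxide intermediate.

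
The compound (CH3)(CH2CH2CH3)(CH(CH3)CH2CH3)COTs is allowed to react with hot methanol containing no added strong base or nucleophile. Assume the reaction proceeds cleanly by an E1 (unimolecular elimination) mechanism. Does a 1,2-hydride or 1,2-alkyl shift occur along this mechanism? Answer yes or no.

The first-formed carbocation is tertiary.
No single 1,2-shift to an adjacent carbon would produce a more-substituted cation than the one already present, so no rearrangement occurs.

no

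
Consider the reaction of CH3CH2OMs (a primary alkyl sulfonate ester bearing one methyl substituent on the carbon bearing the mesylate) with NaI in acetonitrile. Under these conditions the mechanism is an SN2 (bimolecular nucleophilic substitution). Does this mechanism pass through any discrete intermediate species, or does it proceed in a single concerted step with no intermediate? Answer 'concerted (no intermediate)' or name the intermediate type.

concerted (no intermediate)

I⁻ attacks the back face of the α-carbon while MsO⁻ departs with the C–O bonding pair — a single concerted displacement through a pentacoordinate transition state.
All bond changes occur in one transition state; no discrete intermediate is formed.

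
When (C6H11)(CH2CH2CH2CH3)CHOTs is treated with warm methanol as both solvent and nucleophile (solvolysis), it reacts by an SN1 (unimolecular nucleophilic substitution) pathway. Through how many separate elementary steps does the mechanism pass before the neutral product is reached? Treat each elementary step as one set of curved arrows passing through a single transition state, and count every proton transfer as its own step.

4

Step 1: Ionisation: the C–O σ-bond cleaves heterolytically; both bonding electrons depart with TsO⁻, leaving a secondary carbocation at the α-carbon.
Step 2: Carbocation rearrangement: a 1,2-hydride shift from the adjacent cyclohexyl carbon converts the initially-formed secondary cation into the more stable tertiary cation.
Step 3: Nucleophilic capture: the oxygen of CH3OH bonds to the cationic carbon, producing an oxonium-ion intermediate.
Step 4: Deprotonation of the oxonium oxygen by solvent methanol yields the neutral ether.
Total: 4 elementary steps.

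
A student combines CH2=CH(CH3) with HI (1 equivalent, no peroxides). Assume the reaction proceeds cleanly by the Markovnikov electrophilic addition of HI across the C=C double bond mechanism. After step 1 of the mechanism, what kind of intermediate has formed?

Step 1: The π electrons of the C=C bond attack a proton of HI; Markovnikov addition places the new C–H on the less-substituted alkene carbon, so the positive charge ends up on the more-substituted carbon — a secondary carbocation. The H–I bond breaks heterolytically, releasing I⁻.
After step 1 the species present is a secondary carbocation.

secondary carbocation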